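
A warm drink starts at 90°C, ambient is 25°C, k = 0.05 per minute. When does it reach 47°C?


From T(t) = T_a + (T₀ - T_a)e^(-kt), set T(t) = 47:
(47 - 25) / (90 - 25) = e^(-0.05t), so t = -ln(0.338)/0.05 ≈ 21.7 minutes.


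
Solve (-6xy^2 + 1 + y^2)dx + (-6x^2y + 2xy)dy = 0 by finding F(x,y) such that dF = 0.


Check exactness: ∂M/∂y = -12xy + 2y and ∂N/∂x = -12xy + 2y; equal, so the equation is exact.
Integrate M with respect to x (treating y as constant): ∫M dx = -3x^2y^2 + x + xy^2 + h(y).
Differentiate w.r.t. y and set equal to N: all terms match, so h'(y) = 0 and h is a constant absorbed into C.
General solution: -3x^2y^2 + x + xy^2 = C.


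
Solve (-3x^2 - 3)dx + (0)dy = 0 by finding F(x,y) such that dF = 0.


Check exactness: ∂M/∂y = 0 and ∂N/∂x = 0; equal, so the equation is exact.
Integrate M with respect to x (treating y as constant): ∫M dx = -x^3 - 3x + h(y).
Differentiate w.r.t. y and set equal to N: all terms match, so h'(y) = 0 and h is a constant absorbed into C.
General solution: -x^3 - 3x = C.


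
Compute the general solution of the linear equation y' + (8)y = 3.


P(x) = 8, Q(x) = 3; integrating factor μ = e^(8x).
(μ y)' = 3e^(8x) ⇒ μ y = (3/8)e^(8x) + C.
Divide by μ: y = 3/8 + Ce^(-8x).


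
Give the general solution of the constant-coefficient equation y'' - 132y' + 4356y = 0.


Characteristic equation: r² - 132r + 4356 = 0, i.e. (r - 66)² = 0.
Repeated root r = 66; include an x factor for the second linearly independent solution.
General solution: y = (C₁ + C₂x)e^(66x).


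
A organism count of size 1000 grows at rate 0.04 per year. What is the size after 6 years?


The ODE dP/dt = 0.04P has solution P(t) = P(0)e^(0.04t).
Substitute P(0) = 1000 and t = 6: P(6) = 1000 e^(0.24) ≈ 1271.


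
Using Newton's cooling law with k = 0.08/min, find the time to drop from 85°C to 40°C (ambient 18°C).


From T(t) = T_a + (T₀ - T_a)e^(-kt), set T(t) = 40:
(40 - 18) / (85 - 18) = e^(-0.08t), so t = -ln(0.328)/0.08 ≈ 13.9 minutes.


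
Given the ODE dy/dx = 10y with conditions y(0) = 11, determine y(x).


General solution of y' = 10y is y = Ce^(10x).
Apply y(0) = 11: C = 11.
Particular solution: y = 11e^(10x).


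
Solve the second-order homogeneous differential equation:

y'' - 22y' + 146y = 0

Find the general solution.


Characteristic equation: r² - 22r + 146 = 0.
Discriminant is negative; roots r = 11 ± 5i (complex conjugate pair).
General solution uses e^(α x)(C₁ cos(β x) + C₂ sin(β x)): y = e^(11x)(C₁cos(5x) + C₂sin(5x)).


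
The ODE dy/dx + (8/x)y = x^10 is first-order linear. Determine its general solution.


P(x) = 8/x ⇒ μ = x^8.
(x^8 y)' = x^8·x^10 = x^18.
Integrate: x^8 y = x^19/(19) + C.
Solve for y: y = (1/19)x^11 + C/x^8.


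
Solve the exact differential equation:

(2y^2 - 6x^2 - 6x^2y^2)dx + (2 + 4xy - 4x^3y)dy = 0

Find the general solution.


Check exactness: ∂M/∂y = 4y - 12x^2y and ∂N/∂x = 4y - 12x^2y; equal, so the equation is exact.
Integrate M with respect to x (treating y as constant): ∫M dx = 2xy^2 - 2x^3 - 2x^3y^2 + h(y).
Differentiate w.r.t. y and set equal to N: the x-dependent terms already match, leaving h'(y) = 2. Integrate: h(y) = 2y.
So F(x,y) = 2y + 2xy^2 - 2x^3 - 2x^3y^2.
General solution: 2y + 2xy^2 - 2x^3 - 2x^3y^2 = C.


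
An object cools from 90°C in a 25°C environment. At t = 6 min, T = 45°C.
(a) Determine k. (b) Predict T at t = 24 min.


Newton's law: T(t) = T_a + (T₀ - T_a)e^(-kt).
(a) Use T(6) = 45: (45 - 25)/(90 - 25) = e^(-k·6), so k = -ln(0.308)/6 ≈ 0.1964.
(b) Apply k to t = 24: T(24) = 25 + (65)e^(-4.715) ≈ 25.6°C.


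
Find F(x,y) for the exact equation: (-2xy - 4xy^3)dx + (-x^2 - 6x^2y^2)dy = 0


Check exactness: ∂M/∂y = -2x - 12xy^2 and ∂N/∂x = -2x - 12xy^2; equal, so the equation is exact.
Integrate M with respect to x (treating y as constant): ∫M dx = -x^2y - 2x^2y^3 + h(y).
Differentiate w.r.t. y and set equal to N: all terms match, so h'(y) = 0 and h is a constant absorbed into C.
General solution: -x^2y - 2x^2y^3 = C.


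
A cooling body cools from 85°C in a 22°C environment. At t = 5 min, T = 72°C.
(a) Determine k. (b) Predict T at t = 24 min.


Newton's law: T(t) = T_a + (T₀ - T_a)e^(-kt).
(a) Use T(5) = 72: (72 - 22)/(85 - 22) = e^(-k·5), so k = -ln(0.794)/5 ≈ 0.0462.
(b) Apply k to t = 24: T(24) = 22 + (63)e^(-1.109) ≈ 42.8°C.


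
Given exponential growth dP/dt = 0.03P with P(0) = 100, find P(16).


The ODE dP/dt = 0.03P has solution P(t) = P(0)e^(0.03t).
Substitute P(0) = 100 and t = 16: P(16) = 100 e^(0.48) ≈ 162.


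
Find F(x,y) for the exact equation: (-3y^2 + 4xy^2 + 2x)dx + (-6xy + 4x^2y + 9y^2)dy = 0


Check exactness: ∂M/∂y = -6y + 8xy and ∂N/∂x = -6y + 8xy; equal, so the equation is exact.
Integrate M with respect to x (treating y as constant): ∫M dx = -3xy^2 + 2x^2y^2 + x^2 + h(y).
Differentiate w.r.t. y and set equal to N: the x-dependent terms already match, leaving h'(y) = 9y^2. Integrate: h(y) = 3y^3.
So F(x,y) = -3xy^2 + 2x^2y^2 + 3y^3 + x^2.
General solution: -3xy^2 + 2x^2y^2 + 3y^3 + x^2 = C.


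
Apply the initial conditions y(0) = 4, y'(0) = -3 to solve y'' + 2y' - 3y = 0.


Characteristic roots of r² + 2r - 3 = 0 are -3, 1.
General solution y = c₁ e^(-3x) + c₂ e^(x).
Apply y(0) = 4: c₁ + c₂ = 4. Apply y'(0) = -3: -3 c₁ + 1 c₂ = -3.
Solve: c₁ = 7/4, c₂ = 9/4.
Particular solution: y = (7/4)e^(-3x) + (9/4)e^(x).


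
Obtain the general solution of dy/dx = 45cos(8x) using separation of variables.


g(y) = 1, so integrate directly: y = ∫ 45cos(8x) dx = (45/8)sin(8x) + C.


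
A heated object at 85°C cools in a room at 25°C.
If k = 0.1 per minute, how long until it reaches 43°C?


From T(t) = T_a + (T₀ - T_a)e^(-kt), set T(t) = 43:
(43 - 25) / (85 - 25) = e^(-0.1t), so t = -ln(0.300)/0.1 ≈ 12.0 minutes.


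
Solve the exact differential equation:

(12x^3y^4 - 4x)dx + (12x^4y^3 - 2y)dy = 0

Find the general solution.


Check exactness: ∂M/∂y = 48x^3y^3 and ∂N/∂x = 48x^3y^3; equal, so the equation is exact.
Integrate M with respect to x (treating y as constant): ∫M dx = 3x^4y^4 - 2x^2 + h(y).
Differentiate w.r.t. y and set equal to N: the x-dependent terms already match, leaving h'(y) = -2y. Integrate: h(y) = -y^2.
So F(x,y) = 3x^4y^4 - y^2 - 2x^2.
General solution: 3x^4y^4 - y^2 - 2x^2 = C.


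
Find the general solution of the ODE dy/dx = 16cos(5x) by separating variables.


g(y) = 1, so integrate directly: y = ∫ 16cos(5x) dx = (16/5)sin(5x) + C.


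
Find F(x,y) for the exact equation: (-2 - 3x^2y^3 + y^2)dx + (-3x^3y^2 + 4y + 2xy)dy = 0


Check exactness: ∂M/∂y = -9x^2y^2 + 2y and ∂N/∂x = -9x^2y^2 + 2y; equal, so the equation is exact.
Integrate M with respect to x (treating y as constant): ∫M dx = -2x - x^3y^3 + xy^2 + h(y).
Differentiate w.r.t. y and set equal to N: the x-dependent terms already match, leaving h'(y) = 4y. Integrate: h(y) = 2y^2.
So F(x,y) = -2x - x^3y^3 + 2y^2 + xy^2.
General solution: -2x - x^3y^3 + 2y^2 + xy^2 = C.


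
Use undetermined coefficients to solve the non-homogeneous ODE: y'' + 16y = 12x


Homogeneous: r² + 16 = 0 ⇒ r = ±4i, y_h = C₁cos(4x) + C₂sin(4x).
Polynomial forcing; try y_p = Ax + B. Then y_p'' + 16 y_p = 16(Ax + B) = 12x, so B = 0 and A = 3/4.
General solution: y = C₁cos(4x) + C₂sin(4x) + (3/4)x.


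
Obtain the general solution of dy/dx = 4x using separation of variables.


Integrate both sides with respect to x: y = ∫ 4x dx = 2x^2 + C.


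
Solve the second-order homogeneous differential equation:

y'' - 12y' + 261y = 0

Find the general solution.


Characteristic equation: r² - 12r + 261 = 0.
Discriminant is negative; roots r = 6 ± 15i (complex conjugate pair).
General solution uses e^(α x)(C₁ cos(β x) + C₂ sin(β x)): y = e^(6x)(C₁cos(15x) + C₂sin(15x)).


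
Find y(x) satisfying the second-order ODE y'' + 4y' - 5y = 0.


Characteristic equation: r² + 4r - 5 = 0.
Factor: (r + 5)(r - 1) = 0 ⇒ r = -5, 1 (distinct real).
General solution: y = C₁e^(-5x) + C₂e^(x).


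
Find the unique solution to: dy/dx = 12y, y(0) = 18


General solution of y' = 12y is y = Ce^(12x).
Apply y(0) = 18: C = 18.
Particular solution: y = 18e^(12x).


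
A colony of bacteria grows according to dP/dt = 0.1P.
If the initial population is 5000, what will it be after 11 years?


The ODE dP/dt = 0.1P has solution P(t) = P(0)e^(0.1t).
Substitute P(0) = 5000 and t = 11: P(11) = 5000 e^(1.10) ≈ 15021.


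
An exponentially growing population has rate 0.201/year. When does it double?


Exponential growth: P(t) = P₀ e^(0.201t). Set P(t)/P₀ = 2: e^(0.201t) = 2.
Solve: t = ln(2)/0.201 ≈ 3.45 years.


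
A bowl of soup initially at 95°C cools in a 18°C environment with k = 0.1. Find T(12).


Newton's law: dT/dt = -k(T - T_a) has solution T(t) = T_a + (T₀ - T_a)e^(-kt).
Plug in T_a = 18, T₀ = 95, k = 0.1, t = 12: T(12) = 18 + (77)e^(-1.20) ≈ 41.2°C.


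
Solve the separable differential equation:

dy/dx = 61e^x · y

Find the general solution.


Separate variables: dy/y = 61e^x dx.
Integrate: ln|y| = 61e^x + C₀.
Exponentiate: y = Ce^(61e^x).


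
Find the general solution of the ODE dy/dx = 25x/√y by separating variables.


Separate: √y dy = 25x dx.
Integrate: (2/3)y^(3/2) = (25/2)x² + C.


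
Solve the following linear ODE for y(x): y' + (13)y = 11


P(x) = 13, Q(x) = 11; integrating factor μ = e^(13x).
(μ y)' = 11e^(13x) ⇒ μ y = (11/13)e^(13x) + C.
Divide by μ: y = 11/13 + Ce^(-13x).


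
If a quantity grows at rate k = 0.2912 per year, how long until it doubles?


Exponential growth: P(t) = P₀ e^(0.2912t). Set P(t)/P₀ = 2: e^(0.2912t) = 2.
Solve: t = ln(2)/0.2912 ≈ 2.38 years.


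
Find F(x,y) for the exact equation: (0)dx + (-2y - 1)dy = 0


Check exactness: ∂M/∂y = 0 and ∂N/∂x = 0; equal, so the equation is exact.
Integrate M with respect to x (treating y as constant): ∫M dx = 0 + h(y).
Differentiate w.r.t. y and set equal to N: the x-dependent terms already match, leaving h'(y) = -2y - 1. Integrate: h(y) = -y^2 - y.
So F(x,y) = -y^2 - y.
General solution: -y^2 - y = C.


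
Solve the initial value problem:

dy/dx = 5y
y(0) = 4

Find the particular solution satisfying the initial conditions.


General solution of y' = 5y is y = Ce^(5x).
Apply y(0) = 4: C = 4.
Particular solution: y = 4e^(5x).


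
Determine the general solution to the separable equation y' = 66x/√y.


Separate: √y dy = 66x dx.
Integrate: (2/3)y^(3/2) = 33x² + C.


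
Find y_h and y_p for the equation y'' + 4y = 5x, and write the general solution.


Homogeneous: r² + 4 = 0 ⇒ r = ±2i, y_h = C₁cos(2x) + C₂sin(2x).
Polynomial forcing; try y_p = Ax + B. Then y_p'' + 4 y_p = 4(Ax + B) = 5x, so B = 0 and A = 5/4.
General solution: y = C₁cos(2x) + C₂sin(2x) + (5/4)x.


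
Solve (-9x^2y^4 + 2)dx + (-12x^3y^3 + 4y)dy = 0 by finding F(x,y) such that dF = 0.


Check exactness: ∂M/∂y = -36x^2y^3 and ∂N/∂x = -36x^2y^3; equal, so the equation is exact.
Integrate M with respect to x (treating y as constant): ∫M dx = -3x^3y^4 + 2x + h(y).
Differentiate w.r.t. y and set equal to N: the x-dependent terms already match, leaving h'(y) = 4y. Integrate: h(y) = 2y^2.
So F(x,y) = -3x^3y^4 + 2x + 2y^2.
General solution: -3x^3y^4 + 2x + 2y^2 = C.


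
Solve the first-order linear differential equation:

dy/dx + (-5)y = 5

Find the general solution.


P(x) = -5 ⇒ μ = e^(-5x).
(μ y)' = 5e^(-5x) ⇒ μ y = -e^(-5x) + C.
Divide by μ: y = -1 + Ce^(5x).


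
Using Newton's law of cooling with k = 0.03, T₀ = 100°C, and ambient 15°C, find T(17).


Newton's law: dT/dt = -k(T - T_a) has solution T(t) = T_a + (T₀ - T_a)e^(-kt).
Plug in T_a = 15, T₀ = 100, k = 0.03, t = 17: T(17) = 15 + (85)e^(-0.51) ≈ 66.0°C.


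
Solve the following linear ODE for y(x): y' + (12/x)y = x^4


P(x) = 12/x ⇒ μ = x^12.
(x^12 y)' = x^16 ⇒ x^12 y = x^17/(17) + C.
Solve for y: y = (1/17)x^5 + C/x^12.


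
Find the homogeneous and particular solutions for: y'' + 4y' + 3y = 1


Characteristic roots of r² + 4r + 3 = 0 are -3, -1.
y_h = C₁e^(-3x) + C₂e^(-x).
Constant forcing; try y_p = A. Then 3A = 1 ⇒ A = 1/3.
General solution: y = C₁e^(-3x) + C₂e^(-x) + 1/3.


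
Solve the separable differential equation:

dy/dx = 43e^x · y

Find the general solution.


Separate variables: dy/y = 43e^x dx.
Integrate: ln|y| = 43e^x + C₀.
Exponentiate: y = Ce^(43e^x).


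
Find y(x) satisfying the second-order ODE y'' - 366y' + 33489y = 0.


Characteristic equation: r² - 366r + 33489 = 0, i.e. (r - 183)² = 0.
Repeated root r = 183; include an x factor for the second linearly independent solution.
General solution: y = (C₁ + C₂x)e^(183x).


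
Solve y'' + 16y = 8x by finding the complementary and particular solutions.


Homogeneous: r² + 16 = 0 ⇒ r = ±4i, y_h = C₁cos(4x) + C₂sin(4x).
Polynomial forcing; try y_p = Ax + B. Then y_p'' + 16 y_p = 16(Ax + B) = 8x, so B = 0 and A = 1/2.
General solution: y = C₁cos(4x) + C₂sin(4x) + (1/2)x.


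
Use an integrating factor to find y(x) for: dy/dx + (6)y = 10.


P(x) = 6, Q(x) = 10; integrating factor μ = e^(6x).
(μ y)' = 10e^(6x) ⇒ μ y = (5/3)e^(6x) + C.
Divide by μ: y = 5/3 + Ce^(-6x).


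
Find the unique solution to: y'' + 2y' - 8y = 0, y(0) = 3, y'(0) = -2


Characteristic roots of r² + 2r - 8 = 0 are -4, 2.
General solution y = c₁ e^(-4x) + c₂ e^(2x).
Apply y(0) = 3: c₁ + c₂ = 3. Apply y'(0) = -2: -4 c₁ + 2 c₂ = -2.
Solve: c₁ = 4/3, c₂ = 5/3.
Particular solution: y = (4/3)e^(-4x) + (5/3)e^(2x).


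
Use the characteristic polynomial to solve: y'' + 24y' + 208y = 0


Characteristic equation: r² + 24r + 208 = 0.
Discriminant is negative; roots r = -12 ± 8i (complex conjugate pair).
General solution uses e^(α x)(C₁ cos(β x) + C₂ sin(β x)): y = e^(-12x)(C₁cos(8x) + C₂sin(8x)).


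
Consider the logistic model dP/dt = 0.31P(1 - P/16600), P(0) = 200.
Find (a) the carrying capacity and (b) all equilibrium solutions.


Logistic ODE dP/dt = 0.31P(1 - P/16600) has equilibria where dP/dt = 0, i.e. P = 0 or P = 16600.
The coefficient (1 - P/K) = 0 when P = K, identifying K = 16600 as the carrying capacity.
(a) K = 16600; (b) equilibria P = 0 and P = 16600.


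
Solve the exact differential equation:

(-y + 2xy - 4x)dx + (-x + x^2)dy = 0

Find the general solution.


Check exactness: ∂M/∂y = -1 + 2x and ∂N/∂x = -1 + 2x; equal, so the equation is exact.
Integrate M with respect to x (treating y as constant): ∫M dx = -xy + x^2y - 2x^2 + h(y).
Differentiate w.r.t. y and set equal to N: all terms match, so h'(y) = 0 and h is a constant absorbed into C.
General solution: -xy + x^2y - 2x^2 = C.


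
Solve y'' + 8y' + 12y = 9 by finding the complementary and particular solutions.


Characteristic roots of r² + 8r + 12 = 0 are -6, -2.
y_h = C₁e^(-6x) + C₂e^(-2x).
Constant forcing; try y_p = A. Then 12A = 9 ⇒ A = 3/4.
General solution: y = C₁e^(-6x) + C₂e^(-2x) + 3/4.


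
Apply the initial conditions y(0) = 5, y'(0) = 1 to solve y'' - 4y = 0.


Characteristic roots of r² - 4 = 0 are 2, -2.
General solution y = c₁ e^(2x) + c₂ e^(-2x).
Apply y(0) = 5: c₁ + c₂ = 5. Apply y'(0) = 1: 2 c₁ - 2 c₂ = 1.
Solve: c₁ = 11/4, c₂ = 9/4.
Particular solution: y = (11/4)e^(2x) + (9/4)e^(-2x).


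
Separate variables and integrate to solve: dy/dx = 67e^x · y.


Separate variables: dy/y = 67e^x dx.
Integrate: ln|y| = 67e^x + C₀.
Exponentiate: y = Ce^(67e^x).


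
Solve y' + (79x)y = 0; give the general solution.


P(x) = 79x ⇒ μ = e^((79/2)x²).
Q(x) = 0 so μ y is constant: y = Ce^(-(79/2)x²).


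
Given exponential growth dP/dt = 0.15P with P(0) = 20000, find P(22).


The ODE dP/dt = 0.15P has solution P(t) = P(0)e^(0.15t).
Substitute P(0) = 20000 and t = 22: P(22) = 20000 e^(3.30) ≈ 542253.


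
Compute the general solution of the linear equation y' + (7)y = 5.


P(x) = 7, Q(x) = 5; integrating factor μ = e^(7x).
(μ y)' = 5e^(7x) ⇒ μ y = (5/7)e^(7x) + C.
Divide by μ: y = 5/7 + Ce^(-7x).


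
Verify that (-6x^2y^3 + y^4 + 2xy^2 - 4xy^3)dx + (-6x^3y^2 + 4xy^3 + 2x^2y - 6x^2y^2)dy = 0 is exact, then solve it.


Check exactness: ∂M/∂y = -18x^2y^2 + 4y^3 + 4xy - 12xy^2 and ∂N/∂x = -18x^2y^2 + 4y^3 + 4xy - 12xy^2; equal, so the equation is exact.
Integrate M with respect to x (treating y as constant): ∫M dx = -2x^3y^3 + xy^4 + x^2y^2 - 2x^2y^3 + h(y).
Differentiate w.r.t. y and set equal to N: all terms match, so h'(y) = 0 and h is a constant absorbed into C.
General solution: -2x^3y^3 + xy^4 + x^2y^2 - 2x^2y^3 = C.


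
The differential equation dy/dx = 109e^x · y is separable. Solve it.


Separate variables: dy/y = 109e^x dx.
Integrate: ln|y| = 109e^x + C₀.
Exponentiate: y = Ce^(109e^x).


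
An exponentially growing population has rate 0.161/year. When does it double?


Exponential growth: P(t) = P₀ e^(0.161t). Set P(t)/P₀ = 2: e^(0.161t) = 2.
Solve: t = ln(2)/0.161 ≈ 4.31 years.


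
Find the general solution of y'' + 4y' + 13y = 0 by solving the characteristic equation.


Characteristic equation: r² + 4r + 13 = 0.
Discriminant is negative; roots r = -2 ± 3i (complex conjugate pair).
General solution uses e^(α x)(C₁ cos(β x) + C₂ sin(β x)): y = e^(-2x)(C₁cos(3x) + C₂sin(3x)).


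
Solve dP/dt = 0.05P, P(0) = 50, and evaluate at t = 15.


The ODE dP/dt = 0.05P has solution P(t) = P(0)e^(0.05t).
Substitute P(0) = 50 and t = 15: P(15) = 50 e^(0.75) ≈ 106.


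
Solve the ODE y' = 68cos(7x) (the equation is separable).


g(y) = 1, so integrate directly: y = ∫ 68cos(7x) dx = (68/7)sin(7x) + C.


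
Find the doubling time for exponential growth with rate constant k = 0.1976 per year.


Exponential growth: P(t) = P₀ e^(0.1976t). Set P(t)/P₀ = 2: e^(0.1976t) = 2.
Solve: t = ln(2)/0.1976 ≈ 3.51 years.


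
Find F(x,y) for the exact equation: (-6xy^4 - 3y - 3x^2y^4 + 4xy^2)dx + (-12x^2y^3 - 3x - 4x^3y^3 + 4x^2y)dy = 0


Check exactness: ∂M/∂y = -24xy^3 - 3 - 12x^2y^3 + 8xy and ∂N/∂x = -24xy^3 - 3 - 12x^2y^3 + 8xy; equal, so the equation is exact.
Integrate M with respect to x (treating y as constant): ∫M dx = -3x^2y^4 - 3xy - x^3y^4 + 2x^2y^2 + h(y).
Differentiate w.r.t. y and set equal to N: all terms match, so h'(y) = 0 and h is a constant absorbed into C.
General solution: -3x^2y^4 - 3xy - x^3y^4 + 2x^2y^2 = C.


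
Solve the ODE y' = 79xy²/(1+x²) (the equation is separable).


Separate: dy/y² = 79x/(1+x²) dx.
Integrate LHS: ∫ dy/y² = -1/y.
Integrate RHS via u = 1+x²: (79/2)ln(1+x²) + C.
Result: -1/y = (79/2)ln(1+x²) + C.


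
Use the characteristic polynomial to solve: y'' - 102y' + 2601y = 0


Characteristic equation: r² - 102r + 2601 = 0, i.e. (r - 51)² = 0.
Repeated root r = 51; include an x factor for the second linearly independent solution.
General solution: y = (C₁ + C₂x)e^(51x).


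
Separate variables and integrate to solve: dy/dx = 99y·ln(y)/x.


Separate: dy/[y ln(y)] = 99 dx/x.
Substitute u = ln(y): du/u = 99 dx/x.
Integrate: ln|ln(y)| = 99ln|x| + C₀, hence ln(y) = C·x^99.


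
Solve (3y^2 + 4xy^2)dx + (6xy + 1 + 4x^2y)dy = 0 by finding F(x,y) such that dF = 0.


Check exactness: ∂M/∂y = 6y + 8xy and ∂N/∂x = 6y + 8xy; equal, so the equation is exact.
Integrate M with respect to x (treating y as constant): ∫M dx = 3xy^2 + 2x^2y^2 + h(y).
Differentiate w.r.t. y and set equal to N: the x-dependent terms already match, leaving h'(y) = 1. Integrate: h(y) = y.
So F(x,y) = 3xy^2 + y + 2x^2y^2.
General solution: 3xy^2 + y + 2x^2y^2 = C.


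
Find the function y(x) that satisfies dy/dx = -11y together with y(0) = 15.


General solution of y' = -11y is y = Ce^(-11x).
Apply y(0) = 15: C = 15.
Particular solution: y = 15e^(-11x).


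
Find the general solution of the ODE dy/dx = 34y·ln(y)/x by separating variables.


Separate: dy/[y ln(y)] = 34 dx/x.
Substitute u = ln(y): du/u = 34 dx/x.
Integrate: ln|ln(y)| = 34ln|x| + C₀, hence ln(y) = C·x^34.


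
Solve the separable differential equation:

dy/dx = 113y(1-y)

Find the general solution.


Separate: dy/[y(1-y)] = 113 dx.
Partial fractions: 1/[y(1-y)] = 1/y + 1/(1-y).
Integrate: ln|y/(1-y)| = 113x + C₀.
Solve for y: y = 1/(1 + Ce^(-113x)).


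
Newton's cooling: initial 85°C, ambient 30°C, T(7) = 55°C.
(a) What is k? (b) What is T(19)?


Newton's law: T(t) = T_a + (T₀ - T_a)e^(-kt).
(a) Use T(7) = 55: (55 - 30)/(85 - 30) = e^(-k·7), so k = -ln(0.455)/7 ≈ 0.1126.
(b) Apply k to t = 19: T(19) = 30 + (55)e^(-2.140) ≈ 36.5°C.


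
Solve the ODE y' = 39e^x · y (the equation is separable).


Separate variables: dy/y = 39e^x dx.
Integrate: ln|y| = 39e^x + C₀.
Exponentiate: y = Ce^(39e^x).


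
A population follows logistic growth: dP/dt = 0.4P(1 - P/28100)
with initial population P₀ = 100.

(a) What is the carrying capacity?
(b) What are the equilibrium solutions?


Logistic ODE dP/dt = 0.4P(1 - P/28100) has equilibria where dP/dt = 0, i.e. P = 0 or P = 28100.
The coefficient (1 - P/K) = 0 when P = K, identifying K = 28100 as the carrying capacity.
(a) K = 28100; (b) equilibria P = 0 and P = 28100.


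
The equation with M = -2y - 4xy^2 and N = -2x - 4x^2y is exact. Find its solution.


Check exactness: ∂M/∂y = -2 - 8xy and ∂N/∂x = -2 - 8xy; equal, so the equation is exact.
Integrate M with respect to x (treating y as constant): ∫M dx = -2xy - 2x^2y^2 + h(y).
Differentiate w.r.t. y and set equal to N: all terms match, so h'(y) = 0 and h is a constant absorbed into C.
General solution: -2xy - 2x^2y^2 = C.


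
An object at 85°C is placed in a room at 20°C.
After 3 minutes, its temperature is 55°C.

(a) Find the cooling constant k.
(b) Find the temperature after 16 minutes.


Newton's law: T(t) = T_a + (T₀ - T_a)e^(-kt).
(a) Use T(3) = 55: (55 - 20)/(85 - 20) = e^(-k·3), so k = -ln(0.538)/3 ≈ 0.2063.
(b) Apply k to t = 16: T(16) = 20 + (65)e^(-3.302) ≈ 22.4°C.


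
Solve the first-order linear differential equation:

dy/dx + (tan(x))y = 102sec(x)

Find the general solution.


P(x) = tan(x) ⇒ μ = e^(∫tan(x)dx) = sec(x).
(sec(x) y)' = 102sec²(x) ⇒ sec(x) y = 102tan(x) + C.
Multiply by cos(x): y = 102sin(x) + C·cos(x).


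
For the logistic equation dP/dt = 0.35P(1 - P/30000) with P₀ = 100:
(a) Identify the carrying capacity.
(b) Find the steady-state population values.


Logistic ODE dP/dt = 0.35P(1 - P/30000) has equilibria where dP/dt = 0, i.e. P = 0 or P = 30000.
The coefficient (1 - P/K) = 0 when P = K, identifying K = 30000 as the carrying capacity.
(a) K = 30000; (b) equilibria P = 0 and P = 30000.


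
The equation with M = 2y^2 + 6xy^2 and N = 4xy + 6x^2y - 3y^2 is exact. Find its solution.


Check exactness: ∂M/∂y = 4y + 12xy and ∂N/∂x = 4y + 12xy; equal, so the equation is exact.
Integrate M with respect to x (treating y as constant): ∫M dx = 2xy^2 + 3x^2y^2 + h(y).
Differentiate w.r.t. y and set equal to N: the x-dependent terms already match, leaving h'(y) = -3y^2. Integrate: h(y) = -y^3.
So F(x,y) = 2xy^2 + 3x^2y^2 - y^3.
General solution: 2xy^2 + 3x^2y^2 - y^3 = C.


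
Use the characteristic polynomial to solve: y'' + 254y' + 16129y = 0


Characteristic equation: r² + 254r + 16129 = 0, i.e. (r + 127)² = 0.
Repeated root r = -127; include an x factor for the second linearly independent solution.
General solution: y = (C₁ + C₂x)e^(-127x).


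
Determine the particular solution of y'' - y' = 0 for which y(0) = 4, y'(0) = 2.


Characteristic roots of r² - r = 0 are 1, 0.
General solution y = c₁ e^(x) + c₂.
Apply y(0) = 4: c₁ + c₂ = 4. Apply y'(0) = 2: 1 c₁ + 0 c₂ = 2.
Solve: c₁ = 2, c₂ = 2.
Particular solution: y = 2e^(x) + 2.


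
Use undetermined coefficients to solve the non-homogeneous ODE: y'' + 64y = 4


Homogeneous part: r² + 64 = 0 ⇒ r = ±8i, so y_h = C₁cos(8x) + C₂sin(8x).
Try constant y_p = A; plug in: 64A = 4 ⇒ A = 1/16.
General solution: y = C₁cos(8x) + C₂sin(8x) + 1/16.


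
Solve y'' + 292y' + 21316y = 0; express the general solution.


Characteristic equation: r² + 292r + 21316 = 0, i.e. (r + 146)² = 0.
Repeated root r = -146; include an x factor for the second linearly independent solution.
General solution: y = (C₁ + C₂x)e^(-146x).


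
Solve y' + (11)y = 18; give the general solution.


P(x) = 11, Q(x) = 18; integrating factor μ = e^(11x).
(μ y)' = 18e^(11x) ⇒ μ y = (18/11)e^(11x) + C.
Divide by μ: y = 18/11 + Ce^(-11x).


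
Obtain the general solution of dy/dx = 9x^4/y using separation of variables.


Separate variables: y dy = 9x^4 dx.
Integrate both sides: y²/2 = (9/5)x^5 + C₀.
Multiply by 2: y² = (18/5)x^5 + C.


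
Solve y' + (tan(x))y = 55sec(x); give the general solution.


P(x) = tan(x) ⇒ μ = e^(∫tan(x)dx) = sec(x).
(sec(x) y)' = 55sec²(x) ⇒ sec(x) y = 55tan(x) + C.
Multiply by cos(x): y = 55sin(x) + C·cos(x).


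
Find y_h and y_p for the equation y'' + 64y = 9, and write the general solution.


Homogeneous part: r² + 64 = 0 ⇒ r = ±8i, so y_h = C₁cos(8x) + C₂sin(8x).
Try constant y_p = A; plug in: 64A = 9 ⇒ A = 9/64.
General solution: y = C₁cos(8x) + C₂sin(8x) + 9/64.


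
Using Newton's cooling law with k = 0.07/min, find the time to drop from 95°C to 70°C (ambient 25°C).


From T(t) = T_a + (T₀ - T_a)e^(-kt), set T(t) = 70:
(70 - 25) / (95 - 25) = e^(-0.07t), so t = -ln(0.643)/0.07 ≈ 6.3 minutes.


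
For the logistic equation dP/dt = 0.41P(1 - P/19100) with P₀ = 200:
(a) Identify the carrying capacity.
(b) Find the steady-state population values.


Logistic ODE dP/dt = 0.41P(1 - P/19100) has equilibria where dP/dt = 0, i.e. P = 0 or P = 19100.
The coefficient (1 - P/K) = 0 when P = K, identifying K = 19100 as the carrying capacity.
(a) K = 19100; (b) equilibria P = 0 and P = 19100.


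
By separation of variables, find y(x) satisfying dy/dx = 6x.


Integrate both sides with respect to x: y = ∫ 6x dx = 3x^2 + C.


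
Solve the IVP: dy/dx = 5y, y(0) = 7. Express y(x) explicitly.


General solution of y' = 5y is y = Ce^(5x).
Apply y(0) = 7: C = 7.
Particular solution: y = 7e^(5x).


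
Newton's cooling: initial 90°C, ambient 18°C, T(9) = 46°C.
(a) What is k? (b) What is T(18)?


Newton's law: T(t) = T_a + (T₀ - T_a)e^(-kt).
(a) Use T(9) = 46: (46 - 18)/(90 - 18) = e^(-k·9), so k = -ln(0.389)/9 ≈ 0.1049.
(b) Apply k to t = 18: T(18) = 18 + (72)e^(-1.889) ≈ 28.9°C.


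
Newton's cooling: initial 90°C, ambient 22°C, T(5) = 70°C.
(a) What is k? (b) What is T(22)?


Newton's law: T(t) = T_a + (T₀ - T_a)e^(-kt).
(a) Use T(5) = 70: (70 - 22)/(90 - 22) = e^(-k·5), so k = -ln(0.706)/5 ≈ 0.0697.
(b) Apply k to t = 22: T(22) = 22 + (68)e^(-1.533) ≈ 36.7°C.


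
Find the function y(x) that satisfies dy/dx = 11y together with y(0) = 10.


General solution of y' = 11y is y = Ce^(11x).
Apply y(0) = 10: C = 10.
Particular solution: y = 10e^(11x).


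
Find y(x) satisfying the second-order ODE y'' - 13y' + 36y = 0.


Characteristic equation: r² - 13r + 36 = 0.
Factor: (r - 9)(r - 4) = 0 ⇒ r = 9, 4 (distinct real).
General solution: y = C₁e^(9x) + C₂e^(4x).


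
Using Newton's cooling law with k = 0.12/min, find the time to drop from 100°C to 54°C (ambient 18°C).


From T(t) = T_a + (T₀ - T_a)e^(-kt), set T(t) = 54:
(54 - 18) / (100 - 18) = e^(-0.12t), so t = -ln(0.439)/0.12 ≈ 6.9 minutes.


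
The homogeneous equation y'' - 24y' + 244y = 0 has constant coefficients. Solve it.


Characteristic equation: r² - 24r + 244 = 0.
Discriminant is negative; roots r = 12 ± 10i (complex conjugate pair).
General solution uses e^(α x)(C₁ cos(β x) + C₂ sin(β x)): y = e^(12x)(C₁cos(10x) + C₂sin(10x)).


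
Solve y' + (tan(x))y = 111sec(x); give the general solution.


P(x) = tan(x) ⇒ μ = e^(∫tan(x)dx) = sec(x).
(sec(x) y)' = 111sec²(x) ⇒ sec(x) y = 111tan(x) + C.
Multiply by cos(x): y = 111sin(x) + C·cos(x).


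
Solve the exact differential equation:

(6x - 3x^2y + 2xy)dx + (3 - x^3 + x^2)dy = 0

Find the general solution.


Check exactness: ∂M/∂y = -3x^2 + 2x and ∂N/∂x = -3x^2 + 2x; equal, so the equation is exact.
Integrate M with respect to x (treating y as constant): ∫M dx = 3x^2 - x^3y + x^2y + h(y).
Differentiate w.r.t. y and set equal to N: the x-dependent terms already match, leaving h'(y) = 3. Integrate: h(y) = 3y.
So F(x,y) = 3y + 3x^2 - x^3y + x^2y.
General solution: 3y + 3x^2 - x^3y + x^2y = C.


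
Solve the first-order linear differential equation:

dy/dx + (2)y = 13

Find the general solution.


P(x) = 2, Q(x) = 13; integrating factor μ = e^(2x).
(μ y)' = 13e^(2x) ⇒ μ y = (13/2)e^(2x) + C.
Divide by μ: y = 13/2 + Ce^(-2x).


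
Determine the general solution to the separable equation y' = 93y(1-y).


Separate: dy/[y(1-y)] = 93 dx.
Partial fractions: 1/[y(1-y)] = 1/y + 1/(1-y).
Integrate: ln|y/(1-y)| = 93x + C₀.
Solve for y: y = 1/(1 + Ce^(-93x)).


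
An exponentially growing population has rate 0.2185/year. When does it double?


Exponential growth: P(t) = P₀ e^(0.2185t). Set P(t)/P₀ = 2: e^(0.2185t) = 2.
Solve: t = ln(2)/0.2185 ≈ 3.17 years.


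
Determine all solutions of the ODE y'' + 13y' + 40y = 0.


Characteristic equation: r² + 13r + 40 = 0.
Factor: (r + 5)(r + 8) = 0 ⇒ r = -5, -8 (distinct real).
General solution: y = C₁e^(-5x) + C₂e^(-8x).


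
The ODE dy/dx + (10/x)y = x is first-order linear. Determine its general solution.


P(x) = 10/x ⇒ μ = x^10.
(x^10 y)' = x^10·x^1 = x^11.
Integrate: x^10 y = x^12/(12) + C.
Solve for y: y = (1/12)x^2 + C/x^10.


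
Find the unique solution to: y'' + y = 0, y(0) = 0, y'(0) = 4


Characteristic roots of r² + 1 = 0 are ±1i, so y = C₁cos(x) + C₂sin(x).
Apply y(0) = 0: C₁ = 0. Differentiate and apply y'(0) = 4: 1·C₂ = 4, so C₂ = 4.
Particular solution: y = 4sin(x).


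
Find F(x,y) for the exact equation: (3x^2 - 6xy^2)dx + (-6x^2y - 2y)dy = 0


Check exactness: ∂M/∂y = -12xy and ∂N/∂x = -12xy; equal, so the equation is exact.
Integrate M with respect to x (treating y as constant): ∫M dx = x^3 - 3x^2y^2 + h(y).
Differentiate w.r.t. y and set equal to N: the x-dependent terms already match, leaving h'(y) = -2y. Integrate: h(y) = -y^2.
So F(x,y) = x^3 - 3x^2y^2 - y^2.
General solution: x^3 - 3x^2y^2 - y^2 = C.


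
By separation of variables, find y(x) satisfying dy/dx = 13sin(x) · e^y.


Separate: e^(-y) dy = 13sin(x) dx.
Integrate: -e^(-y) = -13cos(x) + C₀.
Rearrange: e^(-y) = 13cos(x) + C.


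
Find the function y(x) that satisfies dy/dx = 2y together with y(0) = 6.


General solution of y' = 2y is y = Ce^(2x).
Apply y(0) = 6: C = 6.
Particular solution: y = 6e^(2x).


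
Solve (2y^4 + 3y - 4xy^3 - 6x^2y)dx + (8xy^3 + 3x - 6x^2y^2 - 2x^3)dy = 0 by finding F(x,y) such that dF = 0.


Check exactness: ∂M/∂y = 8y^3 + 3 - 12xy^2 - 6x^2 and ∂N/∂x = 8y^3 + 3 - 12xy^2 - 6x^2; equal, so the equation is exact.
Integrate M with respect to x (treating y as constant): ∫M dx = 2xy^4 + 3xy - 2x^2y^3 - 2x^3y + h(y).
Differentiate w.r.t. y and set equal to N: all terms match, so h'(y) = 0 and h is a constant absorbed into C.
General solution: 2xy^4 + 3xy - 2x^2y^3 - 2x^3y = C.


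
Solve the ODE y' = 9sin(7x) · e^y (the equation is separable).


Separate: e^(-y) dy = 9sin(7x) dx.
Integrate: -e^(-y) = -(9/7)cos(7x) + C₀.
Rearrange: e^(-y) = (9/7)cos(7x) + C.


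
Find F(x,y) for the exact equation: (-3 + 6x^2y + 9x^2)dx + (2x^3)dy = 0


Check exactness: ∂M/∂y = 6x^2 and ∂N/∂x = 6x^2; equal, so the equation is exact.
Integrate M with respect to x (treating y as constant): ∫M dx = -3x + 2x^3y + 3x^3 + h(y).
Differentiate w.r.t. y and set equal to N: all terms match, so h'(y) = 0 and h is a constant absorbed into C.
General solution: -3x + 2x^3y + 3x^3 = C.


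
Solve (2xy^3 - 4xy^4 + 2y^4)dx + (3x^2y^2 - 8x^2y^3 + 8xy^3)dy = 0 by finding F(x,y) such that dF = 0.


Check exactness: ∂M/∂y = 6xy^2 - 16xy^3 + 8y^3 and ∂N/∂x = 6xy^2 - 16xy^3 + 8y^3; equal, so the equation is exact.
Integrate M with respect to x (treating y as constant): ∫M dx = x^2y^3 - 2x^2y^4 + 2xy^4 + h(y).
Differentiate w.r.t. y and set equal to N: all terms match, so h'(y) = 0 and h is a constant absorbed into C.
General solution: x^2y^3 - 2x^2y^4 + 2xy^4 = C.


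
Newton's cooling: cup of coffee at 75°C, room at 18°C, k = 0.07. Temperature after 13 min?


Newton's law: dT/dt = -k(T - T_a) has solution T(t) = T_a + (T₀ - T_a)e^(-kt).
Plug in T_a = 18, T₀ = 75, k = 0.07, t = 13: T(13) = 18 + (57)e^(-0.91) ≈ 40.9°C.


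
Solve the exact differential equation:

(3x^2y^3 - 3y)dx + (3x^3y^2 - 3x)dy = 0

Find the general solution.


Check exactness: ∂M/∂y = 9x^2y^2 - 3 and ∂N/∂x = 9x^2y^2 - 3; equal, so the equation is exact.
Integrate M with respect to x (treating y as constant): ∫M dx = x^3y^3 - 3xy + h(y).
Differentiate w.r.t. y and set equal to N: all terms match, so h'(y) = 0 and h is a constant absorbed into C.
General solution: x^3y^3 - 3xy = C.


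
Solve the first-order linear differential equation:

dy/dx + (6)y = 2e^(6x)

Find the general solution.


P(x) = 6 ⇒ μ = e^(6x).
(μ y)' = 2e^(12x) ⇒ μ y = (2/12)e^(12x) + C.
Divide by μ: y = (1/6)e^(6x) + Ce^(-6x).


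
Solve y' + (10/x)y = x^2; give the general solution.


P(x) = 10/x ⇒ μ = x^10.
(x^10 y)' = x^12 ⇒ x^10 y = x^13/(13) + C.
Solve for y: y = (1/13)x^3 + C/x^10.


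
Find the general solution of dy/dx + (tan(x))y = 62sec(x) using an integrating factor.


P(x) = tan(x) ⇒ μ = e^(∫tan(x)dx) = sec(x).
(sec(x) y)' = 62sec²(x) ⇒ sec(x) y = 62tan(x) + C.
Multiply by cos(x): y = 62sin(x) + C·cos(x).


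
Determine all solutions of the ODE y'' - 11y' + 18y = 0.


Characteristic equation: r² - 11r + 18 = 0.
Factor: (r - 2)(r - 9) = 0 ⇒ r = 2, 9 (distinct real).
General solution: y = C₁e^(2x) + C₂e^(9x).


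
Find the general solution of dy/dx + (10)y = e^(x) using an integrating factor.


P(x) = 10 ⇒ μ = e^(10x).
(μ y)' = e^(11x) ⇒ μ y = e^(11x)/11 + C.
Divide by μ: y = (1/11)e^(x) + Ce^(-10x).


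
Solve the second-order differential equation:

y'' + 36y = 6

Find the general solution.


Homogeneous part: r² + 36 = 0 ⇒ r = ±6i, so y_h = C₁cos(6x) + C₂sin(6x).
Try constant y_p = A; plug in: 36A = 6 ⇒ A = 1/6.
General solution: y = C₁cos(6x) + C₂sin(6x) + 1/6.


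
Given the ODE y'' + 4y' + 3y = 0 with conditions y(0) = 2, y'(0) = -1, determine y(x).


Characteristic roots of r² + 4r + 3 = 0 are -3, -1.
General solution y = c₁ e^(-3x) + c₂ e^(-x).
Apply y(0) = 2: c₁ + c₂ = 2. Apply y'(0) = -1: -3 c₁ - 1 c₂ = -1.
Solve: c₁ = -1/2, c₂ = 5/2.
Particular solution: y = -(1/2)e^(-3x) + (5/2)e^(-x).


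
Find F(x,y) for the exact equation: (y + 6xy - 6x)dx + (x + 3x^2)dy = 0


Check exactness: ∂M/∂y = 1 + 6x and ∂N/∂x = 1 + 6x; equal, so the equation is exact.
Integrate M with respect to x (treating y as constant): ∫M dx = xy + 3x^2y - 3x^2 + h(y).
Differentiate w.r.t. y and set equal to N: all terms match, so h'(y) = 0 and h is a constant absorbed into C.
General solution: xy + 3x^2y - 3x^2 = C.


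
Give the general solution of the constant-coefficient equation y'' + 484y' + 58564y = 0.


Characteristic equation: r² + 484r + 58564 = 0, i.e. (r + 242)² = 0.
Repeated root r = -242; include an x factor for the second linearly independent solution.
General solution: y = (C₁ + C₂x)e^(-242x).


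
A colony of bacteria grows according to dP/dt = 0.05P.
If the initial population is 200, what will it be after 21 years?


The ODE dP/dt = 0.05P has solution P(t) = P(0)e^(0.05t).
Substitute P(0) = 200 and t = 21: P(21) = 200 e^(1.05) ≈ 572.


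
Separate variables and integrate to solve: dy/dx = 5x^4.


Integrate both sides with respect to x: y = ∫ 5x^4 dx = x^5 + C.


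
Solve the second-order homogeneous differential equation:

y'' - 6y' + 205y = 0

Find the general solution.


Characteristic equation: r² - 6r + 205 = 0.
Discriminant is negative; roots r = 3 ± 14i (complex conjugate pair).
General solution uses e^(α x)(C₁ cos(β x) + C₂ sin(β x)): y = e^(3x)(C₁cos(14x) + C₂sin(14x)).


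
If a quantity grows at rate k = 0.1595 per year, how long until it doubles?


Exponential growth: P(t) = P₀ e^(0.1595t). Set P(t)/P₀ = 2: e^(0.1595t) = 2.
Solve: t = ln(2)/0.1595 ≈ 4.35 years.


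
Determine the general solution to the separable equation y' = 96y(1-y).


Separate: dy/[y(1-y)] = 96 dx.
Partial fractions: 1/[y(1-y)] = 1/y + 1/(1-y).
Integrate: ln|y/(1-y)| = 96x + C₀.
Solve for y: y = 1/(1 + Ce^(-96x)).


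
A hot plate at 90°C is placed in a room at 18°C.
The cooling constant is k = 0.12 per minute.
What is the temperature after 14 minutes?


Newton's law: dT/dt = -k(T - T_a) has solution T(t) = T_a + (T₀ - T_a)e^(-kt).
Plug in T_a = 18, T₀ = 90, k = 0.12, t = 14: T(14) = 18 + (72)e^(-1.68) ≈ 31.4°C.


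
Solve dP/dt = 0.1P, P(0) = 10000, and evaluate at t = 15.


The ODE dP/dt = 0.1P has solution P(t) = P(0)e^(0.1t).
Substitute P(0) = 10000 and t = 15: P(15) = 10000 e^(1.50) ≈ 44817.


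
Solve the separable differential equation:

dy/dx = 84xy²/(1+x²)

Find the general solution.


Separate: dy/y² = 84x/(1+x²) dx.
Integrate LHS: ∫ dy/y² = -1/y.
Integrate RHS via u = 1+x²: 42ln(1+x²) + C.
Result: -1/y = 42ln(1+x²) + C.


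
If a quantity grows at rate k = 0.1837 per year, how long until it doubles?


Exponential growth: P(t) = P₀ e^(0.1837t). Set P(t)/P₀ = 2: e^(0.1837t) = 2.
Solve: t = ln(2)/0.1837 ≈ 3.77 years.


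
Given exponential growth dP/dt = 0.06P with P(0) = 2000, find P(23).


The ODE dP/dt = 0.06P has solution P(t) = P(0)e^(0.06t).
Substitute P(0) = 2000 and t = 23: P(23) = 2000 e^(1.38) ≈ 7950.


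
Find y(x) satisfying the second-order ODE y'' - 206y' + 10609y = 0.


Characteristic equation: r² - 206r + 10609 = 0, i.e. (r - 103)² = 0.
Repeated root r = 103; include an x factor for the second linearly independent solution.
General solution: y = (C₁ + C₂x)e^(103x).


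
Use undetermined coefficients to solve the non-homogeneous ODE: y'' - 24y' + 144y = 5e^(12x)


Characteristic polynomial (r - 12)² = 0; repeated root r = 12.
y_h = (C₁ + C₂x)e^(12x). Forcing matches the repeated root (resonance), so try y_p = Ax² e^(12x).
Substitute and solve for A: 2A = 5, so A = 5/2.
General solution: y = (C₁ + C₂x + (5/2)x²)e^(12x).


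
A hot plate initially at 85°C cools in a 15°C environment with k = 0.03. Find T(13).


Newton's law: dT/dt = -k(T - T_a) has solution T(t) = T_a + (T₀ - T_a)e^(-kt).
Plug in T_a = 15, T₀ = 85, k = 0.03, t = 13: T(13) = 15 + (70)e^(-0.39) ≈ 62.4°C.


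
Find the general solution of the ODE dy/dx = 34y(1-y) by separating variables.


Separate: dy/[y(1-y)] = 34 dx.
Partial fractions: 1/[y(1-y)] = 1/y + 1/(1-y).
Integrate: ln|y/(1-y)| = 34x + C₀.
Solve for y: y = 1/(1 + Ce^(-34x)).


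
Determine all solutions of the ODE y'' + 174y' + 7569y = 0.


Characteristic equation: r² + 174r + 7569 = 0, i.e. (r + 87)² = 0.
Repeated root r = -87; include an x factor for the second linearly independent solution.
General solution: y = (C₁ + C₂x)e^(-87x).


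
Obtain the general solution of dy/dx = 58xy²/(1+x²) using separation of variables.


Separate: dy/y² = 58x/(1+x²) dx.
Integrate LHS: ∫ dy/y² = -1/y.
Integrate RHS via u = 1+x²: 29ln(1+x²) + C.
Result: -1/y = 29ln(1+x²) + C.
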